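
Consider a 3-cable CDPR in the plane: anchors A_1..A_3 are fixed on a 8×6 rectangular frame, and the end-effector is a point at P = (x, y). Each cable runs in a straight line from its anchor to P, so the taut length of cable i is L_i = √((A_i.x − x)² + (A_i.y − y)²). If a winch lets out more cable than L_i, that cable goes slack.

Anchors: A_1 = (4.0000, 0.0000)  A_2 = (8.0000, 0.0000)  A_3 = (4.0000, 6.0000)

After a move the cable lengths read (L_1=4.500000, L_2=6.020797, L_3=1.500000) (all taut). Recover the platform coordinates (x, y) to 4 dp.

each cable: (A_i−P)·(A_i−P) = L_i²; let c_i = ‖A_i‖²−L_i²
c_1 = 16.0000+0.0000−20.2500 = -4.2500
row 1: -8.0000x + 0.0000y = -32.0000  (c_2=27.7500)
row 2: 0.0000x − 12.0000y = -54.0000  (c_3=49.7500)
Cramer on rows 1–2 → x = 4.0000, y = 4.5000

(4.0000, 4.5000)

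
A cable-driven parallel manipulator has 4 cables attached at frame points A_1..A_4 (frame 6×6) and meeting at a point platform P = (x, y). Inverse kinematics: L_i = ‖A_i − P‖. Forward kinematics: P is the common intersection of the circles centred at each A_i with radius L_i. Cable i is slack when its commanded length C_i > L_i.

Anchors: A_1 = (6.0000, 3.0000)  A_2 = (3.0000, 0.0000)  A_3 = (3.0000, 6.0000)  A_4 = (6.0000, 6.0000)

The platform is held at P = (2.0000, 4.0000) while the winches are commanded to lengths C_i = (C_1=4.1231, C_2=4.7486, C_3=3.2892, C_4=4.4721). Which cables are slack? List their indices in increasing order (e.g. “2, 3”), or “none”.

cable 1: L_1 = ‖A_1−P‖ = 4.1231;  C_1 = 4.1231 → taut
cable 2: L_2 = ‖A_2−P‖ = 4.1231;  C_2 = 4.7486 → slack
cable 3: L_3 = ‖A_3−P‖ = 2.2361;  C_3 = 3.2892 → slack
cable 4: L_4 = ‖A_4−P‖ = 4.4721;  C_4 = 4.4721 → taut

2, 3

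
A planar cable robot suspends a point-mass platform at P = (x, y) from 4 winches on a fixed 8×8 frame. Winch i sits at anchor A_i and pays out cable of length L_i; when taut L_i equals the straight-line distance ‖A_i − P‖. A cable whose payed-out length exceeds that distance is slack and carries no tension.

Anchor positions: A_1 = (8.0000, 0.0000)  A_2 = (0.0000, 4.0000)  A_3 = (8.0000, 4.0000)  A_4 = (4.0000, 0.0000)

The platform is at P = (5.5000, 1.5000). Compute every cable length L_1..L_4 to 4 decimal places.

(2.9155, 6.0415, 3.5355, 2.1213)

L_1: Δ = A_1−P = (2.5000, -1.5000) → ‖Δ‖ = √8.5000 = 2.9155
L_2: Δ = A_2−P = (-5.5000, 2.5000) → ‖Δ‖ = √36.5000 = 6.0415
L_3: Δ = A_3−P = (2.5000, 2.5000) → ‖Δ‖ = √12.5000 = 3.5355
L_4: Δ = A_4−P = (-1.5000, -1.5000) → ‖Δ‖ = √4.5000 = 2.1213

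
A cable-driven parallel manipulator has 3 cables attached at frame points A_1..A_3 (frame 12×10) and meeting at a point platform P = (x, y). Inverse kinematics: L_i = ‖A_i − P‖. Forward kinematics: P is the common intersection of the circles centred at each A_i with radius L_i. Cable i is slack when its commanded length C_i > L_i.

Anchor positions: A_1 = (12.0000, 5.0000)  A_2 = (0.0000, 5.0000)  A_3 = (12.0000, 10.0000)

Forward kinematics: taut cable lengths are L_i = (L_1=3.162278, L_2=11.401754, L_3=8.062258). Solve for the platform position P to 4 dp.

(11.0000, 2.0000)

circle eqns → linear via eq_j − eq_1; set q_j = A_j·A_j − L_j²
q_1 = 144.0000+25.0000−10.0000 = 159.0000
24.0000·x + 0.0000·y = q_1−q_2 = 264.0000
0.0000·x − 10.0000·y = q_1−q_3 = -20.0000
solve first two rows → x=11.0000, y=2.0000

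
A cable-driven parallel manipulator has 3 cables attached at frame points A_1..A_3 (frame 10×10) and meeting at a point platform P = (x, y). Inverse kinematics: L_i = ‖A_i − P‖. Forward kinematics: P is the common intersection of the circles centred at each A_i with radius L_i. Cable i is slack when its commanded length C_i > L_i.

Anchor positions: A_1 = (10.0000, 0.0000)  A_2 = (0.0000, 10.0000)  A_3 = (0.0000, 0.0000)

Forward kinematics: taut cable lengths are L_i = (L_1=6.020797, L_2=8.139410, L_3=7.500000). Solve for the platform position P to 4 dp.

(6.0000, 4.5000)

each cable: (A_i−P)·(A_i−P) = L_i²; let k_i = ‖A_i‖²−L_i²
k_1 = 100.0000+0.0000−36.2500 = 63.7500
row 1: 20.0000x − 20.0000y = 30.0000  (k_2=33.7500)
row 2: 20.0000x + 0.0000y = 120.0000  (k_3=-56.2500)
Cramer on rows 1–2 → x = 6.0000, y = 4.5000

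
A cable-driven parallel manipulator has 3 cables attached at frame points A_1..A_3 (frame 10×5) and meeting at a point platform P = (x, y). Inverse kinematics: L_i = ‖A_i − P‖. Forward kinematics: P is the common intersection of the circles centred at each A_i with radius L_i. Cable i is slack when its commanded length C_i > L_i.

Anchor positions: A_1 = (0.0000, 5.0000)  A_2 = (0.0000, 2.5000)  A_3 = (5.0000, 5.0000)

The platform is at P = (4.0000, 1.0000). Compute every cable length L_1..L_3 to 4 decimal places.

cable 1: Δx=-4.0000, Δy=4.0000; L_1 = √(Δx²+Δy²) = 5.6569
cable 2: Δx=-4.0000, Δy=1.5000; L_2 = √(Δx²+Δy²) = 4.2720
cable 3: Δx=1.0000, Δy=4.0000; L_3 = √(Δx²+Δy²) = 4.1231

(5.6569, 4.2720, 4.1231)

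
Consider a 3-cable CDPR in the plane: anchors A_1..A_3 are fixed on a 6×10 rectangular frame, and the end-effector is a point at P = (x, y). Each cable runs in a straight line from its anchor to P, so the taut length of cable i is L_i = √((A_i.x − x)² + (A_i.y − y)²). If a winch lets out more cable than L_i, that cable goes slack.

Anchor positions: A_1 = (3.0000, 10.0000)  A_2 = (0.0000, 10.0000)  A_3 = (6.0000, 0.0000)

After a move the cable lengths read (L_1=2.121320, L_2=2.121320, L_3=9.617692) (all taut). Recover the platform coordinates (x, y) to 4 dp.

(1.5000, 8.5000)

expand ‖A_i−P‖²=L_i² and subtract eq 1 (c_i ≔ ‖A_i‖²−L_i²)
c_1 = 9.0000+100.0000−4.5000 = 104.5000
eq1−eq2 → [6.0000  0.0000]·P = 9.0000
eq1−eq3 → [-6.0000  20.0000]·P = 161.0000
2×2 solve → P = (1.5000, 8.5000)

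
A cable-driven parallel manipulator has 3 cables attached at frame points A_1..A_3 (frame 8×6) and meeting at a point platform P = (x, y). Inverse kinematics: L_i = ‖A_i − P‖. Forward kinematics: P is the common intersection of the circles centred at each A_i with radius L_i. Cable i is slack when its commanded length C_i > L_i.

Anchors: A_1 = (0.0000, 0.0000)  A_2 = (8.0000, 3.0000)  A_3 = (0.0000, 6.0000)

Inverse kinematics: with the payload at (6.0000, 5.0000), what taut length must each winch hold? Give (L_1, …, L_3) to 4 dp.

(7.8102, 2.8284, 6.0828)

L_1: Δ = A_1−P = (-6.0000, -5.0000) → ‖Δ‖ = √61.0000 = 7.8102
L_2: Δ = A_2−P = (2.0000, -2.0000) → ‖Δ‖ = √8.0000 = 2.8284
L_3: Δ = A_3−P = (-6.0000, 1.0000) → ‖Δ‖ = √37.0000 = 6.0828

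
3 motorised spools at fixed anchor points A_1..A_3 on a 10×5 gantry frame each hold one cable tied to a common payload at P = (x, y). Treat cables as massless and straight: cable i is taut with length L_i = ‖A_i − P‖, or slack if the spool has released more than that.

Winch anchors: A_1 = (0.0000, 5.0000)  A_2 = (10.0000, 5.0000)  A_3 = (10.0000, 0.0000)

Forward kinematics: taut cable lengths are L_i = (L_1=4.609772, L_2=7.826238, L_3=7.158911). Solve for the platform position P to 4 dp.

(3.0000, 1.5000)

expand ‖A_i−P‖²=L_i² and subtract eq 1 (k_i ≔ ‖A_i‖²−L_i²)
k_1 = 0.0000+25.0000−21.2500 = 3.7500
eq1−eq2 → [-20.0000  0.0000]·P = -60.0000
eq1−eq3 → [-20.0000  10.0000]·P = -45.0000
2×2 solve → P = (3.0000, 1.5000)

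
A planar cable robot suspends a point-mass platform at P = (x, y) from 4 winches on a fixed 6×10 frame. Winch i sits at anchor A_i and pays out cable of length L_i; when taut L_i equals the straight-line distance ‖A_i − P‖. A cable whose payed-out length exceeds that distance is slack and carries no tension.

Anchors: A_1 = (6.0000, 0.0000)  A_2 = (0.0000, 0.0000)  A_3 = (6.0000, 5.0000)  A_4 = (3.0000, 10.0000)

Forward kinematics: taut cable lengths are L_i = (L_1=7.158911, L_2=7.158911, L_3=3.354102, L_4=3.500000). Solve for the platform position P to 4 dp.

(3.0000, 6.5000)

expand ‖A_i−P‖²=L_i² and subtract eq 1 (c_i ≔ ‖A_i‖²−L_i²)
c_1 = 36.0000+0.0000−51.2500 = -15.2500
eq1−eq2 → [12.0000  0.0000]·P = 36.0000
eq1−eq3 → [0.0000  -10.0000]·P = -65.0000
eq1−eq4 → [6.0000  -20.0000]·P = -112.0000
2×2 solve → P = (3.0000, 6.5000)
check cable 4: ‖A_4−P‖² = 12.2500 ≈ L_4² = 12.2500 ✓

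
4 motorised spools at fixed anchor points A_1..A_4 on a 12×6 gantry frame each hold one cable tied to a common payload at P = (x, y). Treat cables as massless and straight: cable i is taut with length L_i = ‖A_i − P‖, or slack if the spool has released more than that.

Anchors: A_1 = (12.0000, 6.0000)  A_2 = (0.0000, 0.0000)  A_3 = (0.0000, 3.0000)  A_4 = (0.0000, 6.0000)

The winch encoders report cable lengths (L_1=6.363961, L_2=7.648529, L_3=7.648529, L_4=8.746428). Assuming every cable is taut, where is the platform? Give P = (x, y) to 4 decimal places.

(7.5000, 1.5000)

expand ‖A_i−P‖²=L_i² and subtract eq 1 (c_i ≔ ‖A_i‖²−L_i²)
c_1 = 144.0000+36.0000−40.5000 = 139.5000
eq1−eq2 → [24.0000  12.0000]·P = 198.0000
eq1−eq3 → [24.0000  6.0000]·P = 189.0000
eq1−eq4 → [24.0000  0.0000]·P = 180.0000
2×2 solve → P = (7.5000, 1.5000)
check cable 4: ‖A_4−P‖² = 76.5000 ≈ L_4² = 76.5000 ✓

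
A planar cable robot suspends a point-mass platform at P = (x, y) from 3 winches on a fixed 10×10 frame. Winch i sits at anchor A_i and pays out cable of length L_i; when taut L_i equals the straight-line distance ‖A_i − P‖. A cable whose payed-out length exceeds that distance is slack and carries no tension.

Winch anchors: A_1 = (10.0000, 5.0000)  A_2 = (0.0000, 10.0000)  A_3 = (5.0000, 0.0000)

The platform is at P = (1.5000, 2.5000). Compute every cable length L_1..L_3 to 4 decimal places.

(8.8600, 7.6485, 4.3012)

cable 1: Δx=8.5000, Δy=2.5000; L_1 = √(Δx²+Δy²) = 8.8600
cable 2: Δx=-1.5000, Δy=7.5000; L_2 = √(Δx²+Δy²) = 7.6485
cable 3: Δx=3.5000, Δy=-2.5000; L_3 = √(Δx²+Δy²) = 4.3012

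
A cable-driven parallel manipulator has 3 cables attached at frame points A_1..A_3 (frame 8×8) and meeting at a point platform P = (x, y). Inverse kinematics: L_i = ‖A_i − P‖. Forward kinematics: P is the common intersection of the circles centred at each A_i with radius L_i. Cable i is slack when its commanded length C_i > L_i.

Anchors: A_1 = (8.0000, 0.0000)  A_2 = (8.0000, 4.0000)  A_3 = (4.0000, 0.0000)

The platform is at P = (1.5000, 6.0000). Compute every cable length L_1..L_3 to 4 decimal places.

cable 1: Δx=6.5000, Δy=-6.0000; L_1 = √(Δx²+Δy²) = 8.8459
cable 2: Δx=6.5000, Δy=-2.0000; L_2 = √(Δx²+Δy²) = 6.8007
cable 3: Δx=2.5000, Δy=-6.0000; L_3 = √(Δx²+Δy²) = 6.5000

(8.8459, 6.8007, 6.5000)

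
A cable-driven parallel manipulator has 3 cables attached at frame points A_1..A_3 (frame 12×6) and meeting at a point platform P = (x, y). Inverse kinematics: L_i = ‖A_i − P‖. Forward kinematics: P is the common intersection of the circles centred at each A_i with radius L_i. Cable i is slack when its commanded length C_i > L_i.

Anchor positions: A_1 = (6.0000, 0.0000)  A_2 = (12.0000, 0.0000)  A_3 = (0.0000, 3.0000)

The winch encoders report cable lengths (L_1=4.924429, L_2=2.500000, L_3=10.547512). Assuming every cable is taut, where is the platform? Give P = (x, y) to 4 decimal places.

each cable: (A_i−P)·(A_i−P) = L_i²; let q_i = ‖A_i‖²−L_i²
q_1 = 36.0000+0.0000−24.2500 = 11.7500
row 1: -12.0000x + 0.0000y = -126.0000  (q_2=137.7500)
row 2: 12.0000x − 6.0000y = 114.0000  (q_3=-102.2500)
Cramer on rows 1–2 → x = 10.5000, y = 2.0000

(10.5000, 2.0000)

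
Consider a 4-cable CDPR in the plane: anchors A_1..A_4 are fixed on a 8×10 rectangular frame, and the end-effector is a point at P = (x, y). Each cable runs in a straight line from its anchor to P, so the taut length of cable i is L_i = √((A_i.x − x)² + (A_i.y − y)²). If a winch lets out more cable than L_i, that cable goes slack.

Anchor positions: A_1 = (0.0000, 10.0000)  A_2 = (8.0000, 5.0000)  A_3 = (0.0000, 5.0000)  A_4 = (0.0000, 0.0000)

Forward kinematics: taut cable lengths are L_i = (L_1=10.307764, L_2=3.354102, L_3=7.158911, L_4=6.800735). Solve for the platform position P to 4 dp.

expand ‖A_i−P‖²=L_i² and subtract eq 1 (q_i ≔ ‖A_i‖²−L_i²)
q_1 = 0.0000+100.0000−106.2500 = -6.2500
eq1−eq2 → [-16.0000  10.0000]·P = -84.0000
eq1−eq3 → [0.0000  10.0000]·P = 20.0000
eq1−eq4 → [0.0000  20.0000]·P = 40.0000
2×2 solve → P = (6.5000, 2.0000)
check cable 4: ‖A_4−P‖² = 46.2500 ≈ L_4² = 46.2500 ✓

(6.5000, 2.0000)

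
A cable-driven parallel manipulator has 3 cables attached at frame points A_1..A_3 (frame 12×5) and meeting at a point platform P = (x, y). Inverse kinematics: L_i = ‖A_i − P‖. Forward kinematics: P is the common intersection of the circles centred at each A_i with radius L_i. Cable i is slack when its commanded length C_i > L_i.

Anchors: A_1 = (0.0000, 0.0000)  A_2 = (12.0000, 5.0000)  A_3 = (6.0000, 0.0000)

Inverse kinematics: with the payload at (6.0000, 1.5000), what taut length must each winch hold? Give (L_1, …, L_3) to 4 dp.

(6.1847, 6.9462, 1.5000)

L_1: Δ = A_1−P = (-6.0000, -1.5000) → ‖Δ‖ = √38.2500 = 6.1847
L_2: Δ = A_2−P = (6.0000, 3.5000) → ‖Δ‖ = √48.2500 = 6.9462
L_3: Δ = A_3−P = (0.0000, -1.5000) → ‖Δ‖ = √2.2500 = 1.5000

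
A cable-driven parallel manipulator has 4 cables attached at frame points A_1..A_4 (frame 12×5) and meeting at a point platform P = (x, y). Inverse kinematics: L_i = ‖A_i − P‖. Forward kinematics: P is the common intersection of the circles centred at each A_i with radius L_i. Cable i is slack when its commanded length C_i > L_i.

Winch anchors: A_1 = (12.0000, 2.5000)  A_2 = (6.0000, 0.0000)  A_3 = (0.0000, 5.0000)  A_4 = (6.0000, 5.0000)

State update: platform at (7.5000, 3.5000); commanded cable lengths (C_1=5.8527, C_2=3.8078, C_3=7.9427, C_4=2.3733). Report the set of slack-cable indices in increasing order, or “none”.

i=1: geometric 4.6098 vs commanded 5.8527 ⇒ slack
i=2: geometric 3.8079 vs commanded 3.8078 ⇒ taut
i=3: geometric 7.6485 vs commanded 7.9427 ⇒ slack
i=4: geometric 2.1213 vs commanded 2.3733 ⇒ slack

1, 3, 4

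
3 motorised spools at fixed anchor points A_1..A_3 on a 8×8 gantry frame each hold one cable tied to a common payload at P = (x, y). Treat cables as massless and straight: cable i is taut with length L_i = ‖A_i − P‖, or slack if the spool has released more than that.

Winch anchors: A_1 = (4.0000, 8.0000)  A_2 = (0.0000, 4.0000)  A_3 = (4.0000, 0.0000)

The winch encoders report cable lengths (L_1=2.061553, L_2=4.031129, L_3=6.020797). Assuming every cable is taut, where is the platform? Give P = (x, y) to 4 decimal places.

(3.5000, 6.0000)

expand ‖A_i−P‖²=L_i² and subtract eq 1 (k_i ≔ ‖A_i‖²−L_i²)
k_1 = 16.0000+64.0000−4.2500 = 75.7500
eq1−eq2 → [8.0000  8.0000]·P = 76.0000
eq1−eq3 → [0.0000  16.0000]·P = 96.0000
2×2 solve → P = (3.5000, 6.0000)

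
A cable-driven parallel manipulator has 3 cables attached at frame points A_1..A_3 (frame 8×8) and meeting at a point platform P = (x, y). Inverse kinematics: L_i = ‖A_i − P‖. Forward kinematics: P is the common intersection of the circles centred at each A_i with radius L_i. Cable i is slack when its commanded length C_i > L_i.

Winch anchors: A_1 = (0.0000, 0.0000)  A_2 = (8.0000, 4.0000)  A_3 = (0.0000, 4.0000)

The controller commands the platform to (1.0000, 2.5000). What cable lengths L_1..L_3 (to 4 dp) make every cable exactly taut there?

(2.6926, 7.1589, 1.8028)

cable 1: Δx=-1.0000, Δy=-2.5000; L_1 = √(Δx²+Δy²) = 2.6926
cable 2: Δx=7.0000, Δy=1.5000; L_2 = √(Δx²+Δy²) = 7.1589
cable 3: Δx=-1.0000, Δy=1.5000; L_3 = √(Δx²+Δy²) = 1.8028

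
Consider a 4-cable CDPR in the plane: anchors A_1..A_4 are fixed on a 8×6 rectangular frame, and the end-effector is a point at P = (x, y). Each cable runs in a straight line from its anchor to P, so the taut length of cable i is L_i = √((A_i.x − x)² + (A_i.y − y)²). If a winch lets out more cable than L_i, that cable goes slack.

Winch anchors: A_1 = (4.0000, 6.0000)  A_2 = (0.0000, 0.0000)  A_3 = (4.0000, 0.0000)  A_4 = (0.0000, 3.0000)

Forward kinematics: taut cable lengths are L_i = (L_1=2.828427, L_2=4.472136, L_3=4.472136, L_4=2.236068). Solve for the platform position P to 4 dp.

(2.0000, 4.0000)

circle eqns → linear via eq_j − eq_1; set q_j = A_j·A_j − L_j²
q_1 = 16.0000+36.0000−8.0000 = 44.0000
8.0000·x + 12.0000·y = q_1−q_2 = 64.0000
0.0000·x + 12.0000·y = q_1−q_3 = 48.0000
8.0000·x + 6.0000·y = q_1−q_4 = 40.0000
solve first two rows → x=2.0000, y=4.0000
check cable 4: ‖A_4−P‖² = 5.0000 ≈ L_4² = 5.0000 ✓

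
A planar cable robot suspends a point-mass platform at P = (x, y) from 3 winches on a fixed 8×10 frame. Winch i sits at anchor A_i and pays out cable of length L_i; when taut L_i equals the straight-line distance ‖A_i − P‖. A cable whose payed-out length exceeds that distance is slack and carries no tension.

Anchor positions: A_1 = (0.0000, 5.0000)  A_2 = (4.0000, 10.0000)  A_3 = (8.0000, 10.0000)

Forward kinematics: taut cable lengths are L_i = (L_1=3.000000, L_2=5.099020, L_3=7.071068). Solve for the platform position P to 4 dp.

expand ‖A_i−P‖²=L_i² and subtract eq 1 (q_i ≔ ‖A_i‖²−L_i²)
q_1 = 0.0000+25.0000−9.0000 = 16.0000
eq1−eq2 → [-8.0000  -10.0000]·P = -74.0000
eq1−eq3 → [-16.0000  -10.0000]·P = -98.0000
2×2 solve → P = (3.0000, 5.0000)

(3.0000, 5.0000)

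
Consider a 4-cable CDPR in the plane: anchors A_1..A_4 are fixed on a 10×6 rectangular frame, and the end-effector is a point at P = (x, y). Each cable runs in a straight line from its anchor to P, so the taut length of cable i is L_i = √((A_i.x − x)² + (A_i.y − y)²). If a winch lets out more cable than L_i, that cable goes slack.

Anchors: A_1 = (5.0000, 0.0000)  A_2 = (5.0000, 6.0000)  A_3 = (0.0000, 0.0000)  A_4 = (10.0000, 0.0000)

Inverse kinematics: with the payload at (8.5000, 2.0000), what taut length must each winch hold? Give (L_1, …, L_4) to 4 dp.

L_1: Δ = A_1−P = (-3.5000, -2.0000) → ‖Δ‖ = √16.2500 = 4.0311
L_2: Δ = A_2−P = (-3.5000, 4.0000) → ‖Δ‖ = √28.2500 = 5.3151
L_3: Δ = A_3−P = (-8.5000, -2.0000) → ‖Δ‖ = √76.2500 = 8.7321
L_4: Δ = A_4−P = (1.5000, -2.0000) → ‖Δ‖ = √6.2500 = 2.5000

(4.0311, 5.3151, 8.7321, 2.5000)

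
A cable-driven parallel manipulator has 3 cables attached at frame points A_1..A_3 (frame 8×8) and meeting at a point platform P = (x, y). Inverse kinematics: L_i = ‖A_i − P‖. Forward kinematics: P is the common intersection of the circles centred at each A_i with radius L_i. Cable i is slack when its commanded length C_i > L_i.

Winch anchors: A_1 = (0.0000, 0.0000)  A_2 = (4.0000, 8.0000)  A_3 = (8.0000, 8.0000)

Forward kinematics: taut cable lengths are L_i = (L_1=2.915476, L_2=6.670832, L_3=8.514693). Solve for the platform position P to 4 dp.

(2.5000, 1.5000)

each cable: (A_i−P)·(A_i−P) = L_i²; let k_i = ‖A_i‖²−L_i²
k_1 = 0.0000+0.0000−8.5000 = -8.5000
row 1: -8.0000x − 16.0000y = -44.0000  (k_2=35.5000)
row 2: -16.0000x − 16.0000y = -64.0000  (k_3=55.5000)
Cramer on rows 1–2 → x = 2.5000, y = 1.5000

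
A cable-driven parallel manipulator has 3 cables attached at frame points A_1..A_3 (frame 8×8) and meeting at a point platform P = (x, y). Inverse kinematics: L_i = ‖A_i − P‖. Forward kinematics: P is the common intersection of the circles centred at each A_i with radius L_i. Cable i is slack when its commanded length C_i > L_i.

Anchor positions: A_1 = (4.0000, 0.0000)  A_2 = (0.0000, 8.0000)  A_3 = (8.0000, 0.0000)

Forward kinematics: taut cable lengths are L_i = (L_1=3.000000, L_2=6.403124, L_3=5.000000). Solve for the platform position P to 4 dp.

expand ‖A_i−P‖²=L_i² and subtract eq 1 (k_i ≔ ‖A_i‖²−L_i²)
k_1 = 16.0000+0.0000−9.0000 = 7.0000
eq1−eq2 → [8.0000  -16.0000]·P = -16.0000
eq1−eq3 → [-8.0000  0.0000]·P = -32.0000
2×2 solve → P = (4.0000, 3.0000)

(4.0000, 3.0000)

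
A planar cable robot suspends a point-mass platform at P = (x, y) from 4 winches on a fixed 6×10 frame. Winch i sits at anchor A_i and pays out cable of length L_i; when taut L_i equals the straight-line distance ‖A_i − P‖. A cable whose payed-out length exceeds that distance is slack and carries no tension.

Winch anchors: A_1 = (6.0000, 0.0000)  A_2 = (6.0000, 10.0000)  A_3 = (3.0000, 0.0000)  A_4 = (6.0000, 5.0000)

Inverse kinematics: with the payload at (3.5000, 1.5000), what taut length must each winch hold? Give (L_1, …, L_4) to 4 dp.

L_1 = √((6.0000−3.5000)² + (0.0000−1.5000)²) = 2.9155
L_2 = √((6.0000−3.5000)² + (10.0000−1.5000)²) = 8.8600
L_3 = √((3.0000−3.5000)² + (0.0000−1.5000)²) = 1.5811
L_4 = √((6.0000−3.5000)² + (5.0000−1.5000)²) = 4.3012

(2.9155, 8.8600, 1.5811, 4.3012)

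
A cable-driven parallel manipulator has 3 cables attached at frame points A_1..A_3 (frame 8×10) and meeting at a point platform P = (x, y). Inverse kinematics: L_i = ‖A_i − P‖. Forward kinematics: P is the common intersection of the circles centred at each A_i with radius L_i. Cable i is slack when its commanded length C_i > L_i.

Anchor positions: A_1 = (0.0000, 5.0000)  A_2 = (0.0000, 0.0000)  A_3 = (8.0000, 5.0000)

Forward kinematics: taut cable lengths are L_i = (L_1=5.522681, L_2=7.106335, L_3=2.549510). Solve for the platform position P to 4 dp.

(5.5000, 4.5000)

expand ‖A_i−P‖²=L_i² and subtract eq 1 (c_i ≔ ‖A_i‖²−L_i²)
c_1 = 0.0000+25.0000−30.5000 = -5.5000
eq1−eq2 → [0.0000  10.0000]·P = 45.0000
eq1−eq3 → [-16.0000  0.0000]·P = -88.0000
2×2 solve → P = (5.5000, 4.5000)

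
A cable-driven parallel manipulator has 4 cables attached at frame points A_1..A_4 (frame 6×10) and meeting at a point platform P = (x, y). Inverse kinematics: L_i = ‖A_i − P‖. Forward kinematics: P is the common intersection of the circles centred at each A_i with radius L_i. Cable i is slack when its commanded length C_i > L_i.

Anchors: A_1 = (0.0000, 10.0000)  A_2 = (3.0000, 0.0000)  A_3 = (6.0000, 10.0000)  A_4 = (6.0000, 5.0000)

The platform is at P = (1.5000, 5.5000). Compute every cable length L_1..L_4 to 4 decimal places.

(4.7434, 5.7009, 6.3640, 4.5277)

cable 1: Δx=-1.5000, Δy=4.5000; L_1 = √(Δx²+Δy²) = 4.7434
cable 2: Δx=1.5000, Δy=-5.5000; L_2 = √(Δx²+Δy²) = 5.7009
cable 3: Δx=4.5000, Δy=4.5000; L_3 = √(Δx²+Δy²) = 6.3640
cable 4: Δx=4.5000, Δy=-0.5000; L_4 = √(Δx²+Δy²) = 4.5277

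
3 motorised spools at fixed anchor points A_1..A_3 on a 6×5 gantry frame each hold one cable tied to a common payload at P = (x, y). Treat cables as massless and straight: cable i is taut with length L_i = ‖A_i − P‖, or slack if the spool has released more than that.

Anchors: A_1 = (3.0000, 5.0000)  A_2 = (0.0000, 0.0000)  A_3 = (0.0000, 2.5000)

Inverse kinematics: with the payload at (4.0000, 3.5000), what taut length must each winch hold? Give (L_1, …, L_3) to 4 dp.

(1.8028, 5.3151, 4.1231)

cable 1: Δx=-1.0000, Δy=1.5000; L_1 = √(Δx²+Δy²) = 1.8028
cable 2: Δx=-4.0000, Δy=-3.5000; L_2 = √(Δx²+Δy²) = 5.3151
cable 3: Δx=-4.0000, Δy=-1.0000; L_3 = √(Δx²+Δy²) = 4.1231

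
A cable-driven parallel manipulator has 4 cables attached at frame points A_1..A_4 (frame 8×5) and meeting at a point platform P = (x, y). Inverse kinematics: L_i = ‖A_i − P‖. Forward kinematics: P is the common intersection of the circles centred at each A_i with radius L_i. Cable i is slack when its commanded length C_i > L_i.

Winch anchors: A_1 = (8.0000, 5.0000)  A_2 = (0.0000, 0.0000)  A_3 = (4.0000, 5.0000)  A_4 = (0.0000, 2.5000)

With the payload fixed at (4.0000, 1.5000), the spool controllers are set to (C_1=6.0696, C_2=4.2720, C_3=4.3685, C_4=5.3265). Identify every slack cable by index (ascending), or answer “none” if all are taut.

1, 3, 4

cable 1: L_1 = ‖A_1−P‖ = 5.3151;  C_1 = 6.0696 → slack
cable 2: L_2 = ‖A_2−P‖ = 4.2720;  C_2 = 4.2720 → taut
cable 3: L_3 = ‖A_3−P‖ = 3.5000;  C_3 = 4.3685 → slack
cable 4: L_4 = ‖A_4−P‖ = 4.1231;  C_4 = 5.3265 → slack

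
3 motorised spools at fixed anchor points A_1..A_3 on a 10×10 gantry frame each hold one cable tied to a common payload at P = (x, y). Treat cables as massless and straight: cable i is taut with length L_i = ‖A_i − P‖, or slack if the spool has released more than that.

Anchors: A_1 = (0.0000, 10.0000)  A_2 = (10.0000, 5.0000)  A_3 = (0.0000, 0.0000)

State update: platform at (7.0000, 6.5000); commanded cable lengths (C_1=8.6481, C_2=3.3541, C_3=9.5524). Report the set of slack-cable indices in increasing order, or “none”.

1

cable 1: L_1 = ‖A_1−P‖ = 7.8262;  C_1 = 8.6481 → slack
cable 2: L_2 = ‖A_2−P‖ = 3.3541;  C_2 = 3.3541 → taut
cable 3: L_3 = ‖A_3−P‖ = 9.5525;  C_3 = 9.5524 → taut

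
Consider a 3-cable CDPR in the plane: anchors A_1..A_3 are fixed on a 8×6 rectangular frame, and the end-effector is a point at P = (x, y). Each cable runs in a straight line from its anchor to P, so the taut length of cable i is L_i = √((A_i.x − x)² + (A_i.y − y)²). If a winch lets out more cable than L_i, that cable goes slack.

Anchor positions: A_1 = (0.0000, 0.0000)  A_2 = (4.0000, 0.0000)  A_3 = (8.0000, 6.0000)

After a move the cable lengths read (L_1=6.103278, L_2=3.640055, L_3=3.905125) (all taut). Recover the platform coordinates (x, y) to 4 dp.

expand ‖A_i−P‖²=L_i² and subtract eq 1 (q_i ≔ ‖A_i‖²−L_i²)
q_1 = 0.0000+0.0000−37.2500 = -37.2500
eq1−eq2 → [-8.0000  0.0000]·P = -40.0000
eq1−eq3 → [-16.0000  -12.0000]·P = -122.0000
2×2 solve → P = (5.0000, 3.5000)

(5.0000, 3.5000)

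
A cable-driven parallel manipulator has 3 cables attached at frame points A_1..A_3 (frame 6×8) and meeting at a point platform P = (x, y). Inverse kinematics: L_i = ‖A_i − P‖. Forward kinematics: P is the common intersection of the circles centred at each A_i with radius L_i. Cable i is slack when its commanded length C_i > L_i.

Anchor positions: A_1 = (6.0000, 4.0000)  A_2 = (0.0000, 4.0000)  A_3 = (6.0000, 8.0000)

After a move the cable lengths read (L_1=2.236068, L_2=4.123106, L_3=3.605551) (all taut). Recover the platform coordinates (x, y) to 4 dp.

expand ‖A_i−P‖²=L_i² and subtract eq 1 (c_i ≔ ‖A_i‖²−L_i²)
c_1 = 36.0000+16.0000−5.0000 = 47.0000
eq1−eq2 → [12.0000  0.0000]·P = 48.0000
eq1−eq3 → [0.0000  -8.0000]·P = -40.0000
2×2 solve → P = (4.0000, 5.0000)

(4.0000, 5.0000)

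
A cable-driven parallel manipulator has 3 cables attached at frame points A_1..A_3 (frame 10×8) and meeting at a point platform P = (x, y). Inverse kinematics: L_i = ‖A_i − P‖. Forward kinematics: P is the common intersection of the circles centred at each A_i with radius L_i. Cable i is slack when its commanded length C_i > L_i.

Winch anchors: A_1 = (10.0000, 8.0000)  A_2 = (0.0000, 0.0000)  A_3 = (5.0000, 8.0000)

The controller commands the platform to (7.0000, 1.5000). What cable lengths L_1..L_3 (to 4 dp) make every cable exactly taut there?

cable 1: Δx=3.0000, Δy=6.5000; L_1 = √(Δx²+Δy²) = 7.1589
cable 2: Δx=-7.0000, Δy=-1.5000; L_2 = √(Δx²+Δy²) = 7.1589
cable 3: Δx=-2.0000, Δy=6.5000; L_3 = √(Δx²+Δy²) = 6.8007

(7.1589, 7.1589, 6.8007)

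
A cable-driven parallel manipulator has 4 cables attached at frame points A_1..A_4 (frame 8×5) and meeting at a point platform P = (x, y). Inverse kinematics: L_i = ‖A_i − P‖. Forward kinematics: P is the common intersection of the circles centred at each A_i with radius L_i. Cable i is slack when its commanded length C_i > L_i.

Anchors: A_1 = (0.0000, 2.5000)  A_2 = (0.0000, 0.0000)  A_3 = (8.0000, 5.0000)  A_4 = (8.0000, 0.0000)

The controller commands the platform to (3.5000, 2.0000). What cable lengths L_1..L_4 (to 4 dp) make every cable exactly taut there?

(3.5355, 4.0311, 5.4083, 4.9244)

L_1: Δ = A_1−P = (-3.5000, 0.5000) → ‖Δ‖ = √12.5000 = 3.5355
L_2: Δ = A_2−P = (-3.5000, -2.0000) → ‖Δ‖ = √16.2500 = 4.0311
L_3: Δ = A_3−P = (4.5000, 3.0000) → ‖Δ‖ = √29.2500 = 5.4083
L_4: Δ = A_4−P = (4.5000, -2.0000) → ‖Δ‖ = √24.2500 = 4.9244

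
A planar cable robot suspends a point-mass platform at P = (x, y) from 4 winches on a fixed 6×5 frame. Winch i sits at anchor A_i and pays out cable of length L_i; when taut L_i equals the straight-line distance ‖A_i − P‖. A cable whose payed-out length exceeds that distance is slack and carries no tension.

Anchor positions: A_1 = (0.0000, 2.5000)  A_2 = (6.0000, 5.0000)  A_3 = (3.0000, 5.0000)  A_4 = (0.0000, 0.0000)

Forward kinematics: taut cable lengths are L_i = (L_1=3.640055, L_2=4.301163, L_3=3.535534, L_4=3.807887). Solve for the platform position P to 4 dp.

expand ‖A_i−P‖²=L_i² and subtract eq 1 (c_i ≔ ‖A_i‖²−L_i²)
c_1 = 0.0000+6.2500−13.2500 = -7.0000
eq1−eq2 → [-12.0000  -5.0000]·P = -49.5000
eq1−eq3 → [-6.0000  -5.0000]·P = -28.5000
eq1−eq4 → [0.0000  5.0000]·P = 7.5000
2×2 solve → P = (3.5000, 1.5000)
check cable 4: ‖A_4−P‖² = 14.5000 ≈ L_4² = 14.5000 ✓

(3.5000, 1.5000)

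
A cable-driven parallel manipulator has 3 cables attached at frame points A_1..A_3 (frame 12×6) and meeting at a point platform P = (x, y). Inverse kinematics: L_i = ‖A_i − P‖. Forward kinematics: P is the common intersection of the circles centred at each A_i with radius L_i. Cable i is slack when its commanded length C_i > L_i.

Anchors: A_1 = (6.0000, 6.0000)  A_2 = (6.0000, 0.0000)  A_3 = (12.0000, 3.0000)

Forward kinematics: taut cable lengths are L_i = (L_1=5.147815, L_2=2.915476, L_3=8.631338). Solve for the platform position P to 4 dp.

each cable: (A_i−P)·(A_i−P) = L_i²; let q_i = ‖A_i‖²−L_i²
q_1 = 36.0000+36.0000−26.5000 = 45.5000
row 1: 0.0000x + 12.0000y = 18.0000  (q_2=27.5000)
row 2: -12.0000x + 6.0000y = -33.0000  (q_3=78.5000)
Cramer on rows 1–2 → x = 3.5000, y = 1.5000

(3.5000, 1.5000)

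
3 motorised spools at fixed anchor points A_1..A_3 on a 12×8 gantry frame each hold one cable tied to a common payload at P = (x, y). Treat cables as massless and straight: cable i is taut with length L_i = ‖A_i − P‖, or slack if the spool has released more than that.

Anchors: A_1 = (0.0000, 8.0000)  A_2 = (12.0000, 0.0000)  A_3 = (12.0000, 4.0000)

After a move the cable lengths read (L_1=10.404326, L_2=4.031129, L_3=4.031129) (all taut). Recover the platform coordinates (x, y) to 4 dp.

(8.5000, 2.0000)

circle eqns → linear via eq_j − eq_1; set c_j = A_j·A_j − L_j²
c_1 = 0.0000+64.0000−108.2500 = -44.2500
-24.0000·x + 16.0000·y = c_1−c_2 = -172.0000
-24.0000·x + 8.0000·y = c_1−c_3 = -188.0000
solve first two rows → x=8.5000, y=2.0000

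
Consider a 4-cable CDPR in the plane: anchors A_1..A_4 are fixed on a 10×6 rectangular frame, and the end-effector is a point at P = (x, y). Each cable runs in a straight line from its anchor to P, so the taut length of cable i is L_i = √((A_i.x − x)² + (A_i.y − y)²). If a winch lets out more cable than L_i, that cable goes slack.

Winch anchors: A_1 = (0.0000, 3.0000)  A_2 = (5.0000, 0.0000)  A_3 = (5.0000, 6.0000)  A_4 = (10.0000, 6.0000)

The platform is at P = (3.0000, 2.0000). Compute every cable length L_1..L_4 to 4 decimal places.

(3.1623, 2.8284, 4.4721, 8.0623)

L_1: Δ = A_1−P = (-3.0000, 1.0000) → ‖Δ‖ = √10.0000 = 3.1623
L_2: Δ = A_2−P = (2.0000, -2.0000) → ‖Δ‖ = √8.0000 = 2.8284
L_3: Δ = A_3−P = (2.0000, 4.0000) → ‖Δ‖ = √20.0000 = 4.4721
L_4: Δ = A_4−P = (7.0000, 4.0000) → ‖Δ‖ = √65.0000 = 8.0623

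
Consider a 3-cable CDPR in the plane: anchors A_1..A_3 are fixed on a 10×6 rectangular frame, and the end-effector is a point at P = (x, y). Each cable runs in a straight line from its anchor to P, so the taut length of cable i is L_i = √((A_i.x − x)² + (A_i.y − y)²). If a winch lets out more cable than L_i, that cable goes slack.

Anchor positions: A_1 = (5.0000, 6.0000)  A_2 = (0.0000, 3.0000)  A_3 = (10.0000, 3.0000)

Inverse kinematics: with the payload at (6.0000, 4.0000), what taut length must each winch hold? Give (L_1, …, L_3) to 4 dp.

(2.2361, 6.0828, 4.1231)

L_1: Δ = A_1−P = (-1.0000, 2.0000) → ‖Δ‖ = √5.0000 = 2.2361
L_2: Δ = A_2−P = (-6.0000, -1.0000) → ‖Δ‖ = √37.0000 = 6.0828
L_3: Δ = A_3−P = (4.0000, -1.0000) → ‖Δ‖ = √17.0000 = 4.1231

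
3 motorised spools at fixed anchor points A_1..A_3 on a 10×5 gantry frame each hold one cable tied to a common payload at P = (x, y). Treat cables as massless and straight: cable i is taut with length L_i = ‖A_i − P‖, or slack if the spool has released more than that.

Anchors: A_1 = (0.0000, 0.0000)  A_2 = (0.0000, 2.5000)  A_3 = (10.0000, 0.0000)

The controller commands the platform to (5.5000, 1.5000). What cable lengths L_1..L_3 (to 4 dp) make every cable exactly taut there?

L_1: Δ = A_1−P = (-5.5000, -1.5000) → ‖Δ‖ = √32.5000 = 5.7009
L_2: Δ = A_2−P = (-5.5000, 1.0000) → ‖Δ‖ = √31.2500 = 5.5902
L_3: Δ = A_3−P = (4.5000, -1.5000) → ‖Δ‖ = √22.5000 = 4.7434

(5.7009, 5.5902, 4.7434)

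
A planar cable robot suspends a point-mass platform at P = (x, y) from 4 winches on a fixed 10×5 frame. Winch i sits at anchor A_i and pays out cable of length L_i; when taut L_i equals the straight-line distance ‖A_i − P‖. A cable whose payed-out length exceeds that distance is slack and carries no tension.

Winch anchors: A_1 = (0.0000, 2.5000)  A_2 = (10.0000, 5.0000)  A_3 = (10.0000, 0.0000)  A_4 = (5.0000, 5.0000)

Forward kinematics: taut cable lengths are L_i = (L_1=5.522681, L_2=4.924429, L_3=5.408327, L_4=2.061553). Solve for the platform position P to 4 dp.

(5.5000, 3.0000)

circle eqns → linear via eq_j − eq_1; set k_j = A_j·A_j − L_j²
k_1 = 0.0000+6.2500−30.5000 = -24.2500
-20.0000·x − 5.0000·y = k_1−k_2 = -125.0000
-20.0000·x + 5.0000·y = k_1−k_3 = -95.0000
-10.0000·x − 5.0000·y = k_1−k_4 = -70.0000
solve first two rows → x=5.5000, y=3.0000
check cable 4: ‖A_4−P‖² = 4.2500 ≈ L_4² = 4.2500 ✓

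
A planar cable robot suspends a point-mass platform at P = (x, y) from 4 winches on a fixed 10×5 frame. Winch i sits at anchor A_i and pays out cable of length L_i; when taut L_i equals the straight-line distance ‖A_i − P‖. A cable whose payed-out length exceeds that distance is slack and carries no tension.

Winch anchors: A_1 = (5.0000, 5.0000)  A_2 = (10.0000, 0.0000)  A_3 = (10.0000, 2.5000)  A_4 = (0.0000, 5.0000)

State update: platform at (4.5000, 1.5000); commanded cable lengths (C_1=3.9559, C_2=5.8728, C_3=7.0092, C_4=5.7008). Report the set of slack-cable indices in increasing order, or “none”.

1, 2, 3

i=1: geometric 3.5355 vs commanded 3.9559 ⇒ slack
i=2: geometric 5.7009 vs commanded 5.8728 ⇒ slack
i=3: geometric 5.5902 vs commanded 7.0092 ⇒ slack
i=4: geometric 5.7009 vs commanded 5.7008 ⇒ taut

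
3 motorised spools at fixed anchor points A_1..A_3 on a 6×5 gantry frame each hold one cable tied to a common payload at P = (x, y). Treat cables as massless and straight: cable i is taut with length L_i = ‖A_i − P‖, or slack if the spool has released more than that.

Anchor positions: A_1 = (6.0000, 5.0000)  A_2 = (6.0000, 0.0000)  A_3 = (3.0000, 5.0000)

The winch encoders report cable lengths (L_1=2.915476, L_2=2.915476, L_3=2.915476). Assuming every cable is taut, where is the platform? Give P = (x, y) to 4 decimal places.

expand ‖A_i−P‖²=L_i² and subtract eq 1 (c_i ≔ ‖A_i‖²−L_i²)
c_1 = 36.0000+25.0000−8.5000 = 52.5000
eq1−eq2 → [0.0000  10.0000]·P = 25.0000
eq1−eq3 → [6.0000  0.0000]·P = 27.0000
2×2 solve → P = (4.5000, 2.5000)

(4.5000, 2.5000)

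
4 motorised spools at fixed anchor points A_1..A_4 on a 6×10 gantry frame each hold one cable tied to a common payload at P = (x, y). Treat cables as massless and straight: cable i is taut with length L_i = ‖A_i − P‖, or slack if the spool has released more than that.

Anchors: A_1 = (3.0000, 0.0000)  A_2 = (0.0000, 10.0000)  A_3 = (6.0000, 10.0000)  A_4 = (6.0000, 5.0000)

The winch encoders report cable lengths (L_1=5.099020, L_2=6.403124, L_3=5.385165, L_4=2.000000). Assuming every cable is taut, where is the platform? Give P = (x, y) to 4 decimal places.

expand ‖A_i−P‖²=L_i² and subtract eq 1 (c_i ≔ ‖A_i‖²−L_i²)
c_1 = 9.0000+0.0000−26.0000 = -17.0000
eq1−eq2 → [6.0000  -20.0000]·P = -76.0000
eq1−eq3 → [-6.0000  -20.0000]·P = -124.0000
eq1−eq4 → [-6.0000  -10.0000]·P = -74.0000
2×2 solve → P = (4.0000, 5.0000)
check cable 4: ‖A_4−P‖² = 4.0000 ≈ L_4² = 4.0000 ✓

(4.0000, 5.0000)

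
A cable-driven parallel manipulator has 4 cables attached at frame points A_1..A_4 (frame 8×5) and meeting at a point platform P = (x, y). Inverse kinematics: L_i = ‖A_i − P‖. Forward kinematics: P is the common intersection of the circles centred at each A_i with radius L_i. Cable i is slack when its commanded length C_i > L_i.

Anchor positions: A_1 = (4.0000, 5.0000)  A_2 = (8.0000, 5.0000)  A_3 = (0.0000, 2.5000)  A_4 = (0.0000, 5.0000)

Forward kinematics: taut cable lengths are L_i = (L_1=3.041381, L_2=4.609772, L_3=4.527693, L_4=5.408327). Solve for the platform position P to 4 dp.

(4.5000, 2.0000)

each cable: (A_i−P)·(A_i−P) = L_i²; let c_i = ‖A_i‖²−L_i²
c_1 = 16.0000+25.0000−9.2500 = 31.7500
row 1: -8.0000x + 0.0000y = -36.0000  (c_2=67.7500)
row 2: 8.0000x + 5.0000y = 46.0000  (c_3=-14.2500)
row 3: 8.0000x + 0.0000y = 36.0000  (c_4=-4.2500)
Cramer on rows 1–2 → x = 4.5000, y = 2.0000
check cable 4: ‖A_4−P‖² = 29.2500 ≈ L_4² = 29.2500 ✓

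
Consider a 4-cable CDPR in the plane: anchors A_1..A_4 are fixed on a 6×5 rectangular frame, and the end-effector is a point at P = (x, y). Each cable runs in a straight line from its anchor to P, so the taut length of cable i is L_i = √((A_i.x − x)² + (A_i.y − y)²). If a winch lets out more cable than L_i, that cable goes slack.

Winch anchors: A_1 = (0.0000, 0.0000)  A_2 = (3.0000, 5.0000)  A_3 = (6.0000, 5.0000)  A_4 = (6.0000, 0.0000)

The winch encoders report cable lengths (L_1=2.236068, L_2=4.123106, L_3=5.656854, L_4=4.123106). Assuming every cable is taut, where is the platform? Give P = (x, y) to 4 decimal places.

each cable: (A_i−P)·(A_i−P) = L_i²; let c_i = ‖A_i‖²−L_i²
c_1 = 0.0000+0.0000−5.0000 = -5.0000
row 1: -6.0000x − 10.0000y = -22.0000  (c_2=17.0000)
row 2: -12.0000x − 10.0000y = -34.0000  (c_3=29.0000)
row 3: -12.0000x + 0.0000y = -24.0000  (c_4=19.0000)
Cramer on rows 1–2 → x = 2.0000, y = 1.0000
check cable 4: ‖A_4−P‖² = 17.0000 ≈ L_4² = 17.0000 ✓

(2.0000, 1.0000)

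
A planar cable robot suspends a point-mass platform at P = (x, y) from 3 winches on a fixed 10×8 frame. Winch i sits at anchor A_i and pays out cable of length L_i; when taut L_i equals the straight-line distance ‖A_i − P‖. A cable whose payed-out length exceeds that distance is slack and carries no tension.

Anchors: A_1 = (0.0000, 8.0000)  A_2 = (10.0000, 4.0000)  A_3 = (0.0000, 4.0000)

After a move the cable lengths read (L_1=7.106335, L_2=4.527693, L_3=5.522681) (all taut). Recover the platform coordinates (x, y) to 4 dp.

expand ‖A_i−P‖²=L_i² and subtract eq 1 (k_i ≔ ‖A_i‖²−L_i²)
k_1 = 0.0000+64.0000−50.5000 = 13.5000
eq1−eq2 → [-20.0000  8.0000]·P = -82.0000
eq1−eq3 → [0.0000  8.0000]·P = 28.0000
2×2 solve → P = (5.5000, 3.5000)

(5.5000, 3.5000)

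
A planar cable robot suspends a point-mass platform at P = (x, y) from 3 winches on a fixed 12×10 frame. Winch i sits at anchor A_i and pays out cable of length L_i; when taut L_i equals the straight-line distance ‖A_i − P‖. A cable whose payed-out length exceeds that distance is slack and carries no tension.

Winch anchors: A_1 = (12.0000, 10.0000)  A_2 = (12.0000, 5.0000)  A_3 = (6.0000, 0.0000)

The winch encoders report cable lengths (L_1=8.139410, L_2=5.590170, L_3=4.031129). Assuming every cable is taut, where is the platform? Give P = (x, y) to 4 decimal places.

(6.5000, 4.0000)

expand ‖A_i−P‖²=L_i² and subtract eq 1 (q_i ≔ ‖A_i‖²−L_i²)
q_1 = 144.0000+100.0000−66.2500 = 177.7500
eq1−eq2 → [0.0000  10.0000]·P = 40.0000
eq1−eq3 → [12.0000  20.0000]·P = 158.0000
2×2 solve → P = (6.5000, 4.0000)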